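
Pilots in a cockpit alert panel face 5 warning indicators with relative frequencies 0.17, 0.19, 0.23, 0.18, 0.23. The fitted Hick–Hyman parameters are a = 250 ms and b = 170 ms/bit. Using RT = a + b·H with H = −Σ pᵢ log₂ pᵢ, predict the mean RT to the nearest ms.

Entropy contributions −pᵢ log₂ pᵢ: 0.4346, 0.4552, 0.4877, 0.4453, 0.4877; sum H = 2.3105 bits.
RT = a + bH = 250 + 170·2.3105 = 642.78 ms.

643 ms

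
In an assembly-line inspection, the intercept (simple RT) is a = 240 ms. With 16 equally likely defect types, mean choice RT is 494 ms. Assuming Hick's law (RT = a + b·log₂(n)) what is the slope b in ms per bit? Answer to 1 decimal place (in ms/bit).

63.5 ms/bit

16 alternatives carry log₂ 16 = 4 bits; the choice cost is 494 − 240 = 254 ms, so b = 254/4 = 63.500 ms/bit.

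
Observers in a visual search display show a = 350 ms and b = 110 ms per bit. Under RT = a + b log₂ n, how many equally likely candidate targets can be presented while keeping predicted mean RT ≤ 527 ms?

3

Information budget: (527 − 350)/110 = 1.6091 bits, so n ≤ 2^1.6091 = 3.051 → at most 3.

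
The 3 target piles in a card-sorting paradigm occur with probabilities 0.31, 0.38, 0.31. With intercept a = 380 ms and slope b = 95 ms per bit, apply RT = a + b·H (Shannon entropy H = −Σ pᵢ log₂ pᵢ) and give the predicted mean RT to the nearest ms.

530 ms

Entropy contributions −pᵢ log₂ pᵢ: 0.5238, 0.5305, 0.5238; sum H = 1.5780 bits.
RT = a + bH = 380 + 95·1.5780 = 529.91 ms.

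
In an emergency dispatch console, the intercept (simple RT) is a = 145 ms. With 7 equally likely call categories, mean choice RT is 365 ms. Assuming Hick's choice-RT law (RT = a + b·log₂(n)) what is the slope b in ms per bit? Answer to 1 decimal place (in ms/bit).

b = (365 − 145) / log₂(7) = 220 / 2.8074 = 78.366 ms/bit.

78.4 ms/bit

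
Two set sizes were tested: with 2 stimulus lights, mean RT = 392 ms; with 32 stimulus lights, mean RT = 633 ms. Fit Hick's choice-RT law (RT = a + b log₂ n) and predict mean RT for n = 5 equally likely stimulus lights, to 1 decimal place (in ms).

471.6 ms

RT is linear in log₂ n, so two points fix the line:
  b = (633 − 392) / (log₂ 32 − log₂ 2) = 241 / (5 − 1) = 60.250 ms/bit
  a = 392 − 60.250 × 1 = 331.750 ms
Then RT(5) = 331.750 + 60.250 × log₂ 5 = 331.750 + 60.250 × 2.3219 ≈ 471.646 ms.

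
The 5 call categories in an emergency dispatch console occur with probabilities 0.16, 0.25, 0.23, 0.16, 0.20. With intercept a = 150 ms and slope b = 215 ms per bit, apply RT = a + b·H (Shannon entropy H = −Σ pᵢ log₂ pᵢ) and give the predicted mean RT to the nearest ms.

Entropy contributions −pᵢ log₂ pᵢ: 0.4230, 0.5000, 0.4877, 0.4230, 0.4644; sum H = 2.2981 bits.
RT = a + bH = 150 + 215·2.2981 = 644.09 ms.

644 ms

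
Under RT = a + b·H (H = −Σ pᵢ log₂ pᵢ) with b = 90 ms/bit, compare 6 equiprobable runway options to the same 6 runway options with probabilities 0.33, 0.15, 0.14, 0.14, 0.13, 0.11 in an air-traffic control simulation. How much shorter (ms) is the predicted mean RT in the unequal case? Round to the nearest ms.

Equiprobable entropy H₀ = log₂ 6 = 2.5850 bits.
Skewed entropy H = −Σ pᵢ log₂ pᵢ = 2.4655 bits.
ΔRT = b·(H₀ − H) = 90 × 0.1194 = 10.75 ms.

11 ms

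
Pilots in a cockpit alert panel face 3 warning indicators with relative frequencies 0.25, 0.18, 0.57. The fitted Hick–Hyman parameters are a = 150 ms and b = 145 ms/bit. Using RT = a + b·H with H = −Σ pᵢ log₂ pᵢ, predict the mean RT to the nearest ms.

354 ms

Entropy contributions −pᵢ log₂ pᵢ: 0.5000, 0.4453, 0.4623; sum H = 1.4076 bits.
RT = a + bH = 150 + 145·1.4076 = 354.10 ms.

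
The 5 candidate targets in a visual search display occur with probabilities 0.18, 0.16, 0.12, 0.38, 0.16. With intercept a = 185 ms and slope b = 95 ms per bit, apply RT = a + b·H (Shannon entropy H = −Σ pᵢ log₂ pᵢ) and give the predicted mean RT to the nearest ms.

Entropy contributions −pᵢ log₂ pᵢ: 0.4453, 0.4230, 0.3671, 0.5305, 0.4230; sum H = 2.1889 bits.
RT = a + bH = 185 + 95·2.1889 = 392.94 ms.

393 ms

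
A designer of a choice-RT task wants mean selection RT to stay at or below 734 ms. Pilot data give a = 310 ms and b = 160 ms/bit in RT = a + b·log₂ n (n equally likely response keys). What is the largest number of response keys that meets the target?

6

Set 310 + 160·log₂ n ≤ 734 → log₂ n ≤ (734 − 310)/160 = 2.6500.
So n ≤ 2^2.6500 = 6.277; the largest integer n is 6.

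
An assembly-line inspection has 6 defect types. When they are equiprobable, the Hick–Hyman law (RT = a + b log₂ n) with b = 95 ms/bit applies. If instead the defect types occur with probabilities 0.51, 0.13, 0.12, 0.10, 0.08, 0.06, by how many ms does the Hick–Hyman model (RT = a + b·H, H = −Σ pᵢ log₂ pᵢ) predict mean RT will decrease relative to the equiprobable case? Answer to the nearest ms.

Equiprobable entropy H₀ = log₂ 6 = 2.5850 bits.
Skewed entropy H = −Σ pᵢ log₂ pᵢ = 2.1124 bits.
ΔRT = b·(H₀ − H) = 95 × 0.4726 = 44.90 ms.

45 ms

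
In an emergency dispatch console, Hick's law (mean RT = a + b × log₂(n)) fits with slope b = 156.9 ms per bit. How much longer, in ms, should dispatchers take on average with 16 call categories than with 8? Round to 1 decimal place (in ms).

ΔRT = (a + b log₂ n₂) − (a + b log₂ n₁) = b·(log₂ n₂ − log₂ n₁).
log₂(16) − log₂(8) = log₂(16/8) = log₂(2) = 1.
ΔRT = 156.9 × 1.0000 = 156.900 ms.

156.9 ms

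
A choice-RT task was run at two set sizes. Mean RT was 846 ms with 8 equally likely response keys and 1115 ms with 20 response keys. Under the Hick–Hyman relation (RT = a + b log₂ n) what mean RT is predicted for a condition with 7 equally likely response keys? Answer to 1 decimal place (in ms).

806.8 ms

Solve the two-equation system in a and b:
  b = (1115 − 846) / (log₂ 20 − log₂ 8) = 269 / (4.3219 − 3) = 203.491 ms/bit
  a = 846 − 203.491 × 3 = 235.528 ms
Then RT(7) = 235.528 + 203.491 × log₂ 7 = 235.528 + 203.491 × 2.8074 ≈ 806.799 ms.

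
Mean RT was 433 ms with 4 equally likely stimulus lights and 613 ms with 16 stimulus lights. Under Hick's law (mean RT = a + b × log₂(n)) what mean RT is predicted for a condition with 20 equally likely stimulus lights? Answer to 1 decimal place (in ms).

642.0 ms

Solve the two-equation system in a and b:
  b = (613 − 433) / (log₂ 16 − log₂ 4) = 180 / (4 − 2) = 90.000 ms/bit
  a = 433 − 90.000 × 2 = 253.000 ms
Then RT(20) = 253.000 + 90.000 × log₂ 20 = 253.000 + 90.000 × 4.3219 ≈ 641.974 ms.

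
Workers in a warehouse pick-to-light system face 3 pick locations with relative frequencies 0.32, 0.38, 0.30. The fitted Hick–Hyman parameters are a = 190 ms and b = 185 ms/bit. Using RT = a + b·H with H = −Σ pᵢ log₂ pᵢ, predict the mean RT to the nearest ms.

482 ms

Entropy contributions −pᵢ log₂ pᵢ: 0.5260, 0.5305, 0.5211; sum H = 1.5776 bits.
RT = a + bH = 190 + 185·1.5776 = 481.85 ms.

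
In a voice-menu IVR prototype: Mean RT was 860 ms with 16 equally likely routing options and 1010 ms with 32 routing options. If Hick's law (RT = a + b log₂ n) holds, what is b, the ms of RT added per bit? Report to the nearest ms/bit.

Slope: b = (1010 − 860) / (log₂ 32 − log₂ 16) = 150/1.0000 = 150 ms/bit.

150 ms/bit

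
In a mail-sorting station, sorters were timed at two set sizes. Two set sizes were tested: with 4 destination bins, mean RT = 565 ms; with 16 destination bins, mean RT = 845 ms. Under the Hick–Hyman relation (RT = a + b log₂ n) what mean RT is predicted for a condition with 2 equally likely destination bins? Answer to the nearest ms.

425 ms

With log₂ n on the abscissa the relation is linear; from the two conditions:
  b = (845 − 565) / (log₂ 16 − log₂ 4) = 280 / (4 − 2) = 140 ms/bit
  a = 565 − 140 × 2 = 285 ms
Then RT(2) = 285 + 140 × log₂ 2 = 285 + 140 × 1 ≈ 425.000 ms.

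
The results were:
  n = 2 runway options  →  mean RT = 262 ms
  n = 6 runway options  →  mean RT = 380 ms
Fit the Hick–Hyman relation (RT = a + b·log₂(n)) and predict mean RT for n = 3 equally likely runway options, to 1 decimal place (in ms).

Solve the two-equation system in a and b:
  b = (380 − 262) / (log₂ 6 − log₂ 2) = 118 / (2.5850 − 1) = 74.450 ms/bit
  a = 262 − 74.450 × 1 = 187.550 ms
Then RT(3) = 187.550 + 74.450 × log₂ 3 = 187.550 + 74.450 × 1.5850 ≈ 305.550 ms.

305.6 ms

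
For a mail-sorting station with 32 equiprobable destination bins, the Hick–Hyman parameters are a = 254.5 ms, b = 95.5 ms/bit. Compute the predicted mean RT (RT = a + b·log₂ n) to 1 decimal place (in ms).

log₂(32) = 5 bits, so RT = 254.5 + 95.5 × 5 ≈ 732.000 ms.

732.0 ms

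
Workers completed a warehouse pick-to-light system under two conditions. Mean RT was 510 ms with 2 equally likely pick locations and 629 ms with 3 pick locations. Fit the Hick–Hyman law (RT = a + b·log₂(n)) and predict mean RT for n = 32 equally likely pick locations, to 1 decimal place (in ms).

RT is linear in log₂ n, so two points fix the line:
  b = (629 − 510) / (log₂ 3 − log₂ 2) = 119 / (1.5850 − 1) = 203.432 ms/bit
  a = 510 − 203.432 × 1 = 306.568 ms
Then RT(32) = 306.568 + 203.432 × log₂ 32 = 306.568 + 203.432 × 5 ≈ 1323.727 ms.

1323.7 ms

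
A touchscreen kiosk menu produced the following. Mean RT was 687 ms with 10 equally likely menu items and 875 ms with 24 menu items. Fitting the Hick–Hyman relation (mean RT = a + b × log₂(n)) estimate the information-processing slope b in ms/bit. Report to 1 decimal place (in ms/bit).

148.8 ms/bit

b = (RT₂ − RT₁)/(log₂ n₂ − log₂ n₁) = (875 − 687)/(4.5850 − 3.3219) = 148.848 ms/bit.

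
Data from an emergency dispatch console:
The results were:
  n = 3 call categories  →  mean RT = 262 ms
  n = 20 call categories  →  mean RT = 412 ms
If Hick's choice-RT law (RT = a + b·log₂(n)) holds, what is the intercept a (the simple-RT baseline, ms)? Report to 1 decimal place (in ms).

175.1 ms

Slope: b = (412 − 262) / (log₂ 20 − log₂ 3) = 150/2.7370 = 54.805 ms/bit.
a = RT₁ − b·log₂ n₁ = 262 − 54.805 × 1.5850 = 175.136 ms.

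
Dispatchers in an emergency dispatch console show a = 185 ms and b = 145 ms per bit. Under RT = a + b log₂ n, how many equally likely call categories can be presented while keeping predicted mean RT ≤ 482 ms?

4

145·log₂ n ≤ 482 − 185 = 297, giving log₂ n ≤ 2.0483 and n ≤ 4.136. The largest whole number is 4.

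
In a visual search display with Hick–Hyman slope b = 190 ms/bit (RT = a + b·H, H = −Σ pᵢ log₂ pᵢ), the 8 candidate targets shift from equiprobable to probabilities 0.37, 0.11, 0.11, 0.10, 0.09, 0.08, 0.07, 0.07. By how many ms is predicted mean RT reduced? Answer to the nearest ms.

Equiprobable entropy H₀ = log₂ 8 = 3.0000 bits.
Skewed entropy H = −Σ pᵢ log₂ pᵢ = 2.7048 bits.
ΔRT = b·(H₀ − H) = 190 × 0.2952 = 56.09 ms.

56 ms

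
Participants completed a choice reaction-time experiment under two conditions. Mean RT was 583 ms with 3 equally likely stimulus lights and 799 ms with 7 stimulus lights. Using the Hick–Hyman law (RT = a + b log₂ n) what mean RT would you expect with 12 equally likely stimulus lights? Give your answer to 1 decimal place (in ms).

With log₂ n on the abscissa the relation is linear; from the two conditions:
  b = (799 − 583) / (log₂ 7 − log₂ 3) = 216 / (2.8074 − 1.5850) = 176.703 ms/bit
  a = 583 − 176.703 × 1.5850 = 302.933 ms
Then RT(12) = 302.933 + 176.703 × log₂ 12 = 302.933 + 176.703 × 3.5850 ≈ 936.405 ms.

936.4 ms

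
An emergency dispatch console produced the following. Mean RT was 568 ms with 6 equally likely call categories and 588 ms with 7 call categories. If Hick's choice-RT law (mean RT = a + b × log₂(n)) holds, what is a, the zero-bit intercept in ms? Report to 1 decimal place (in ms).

335.5 ms

b = (RT₂ − RT₁)/(log₂ n₂ − log₂ n₁) = (588 − 568)/(2.8074 − 2.5850) = 89.931 ms/bit.
Intercept: a = 568 − 89.931·log₂(6) = 335.531 ms.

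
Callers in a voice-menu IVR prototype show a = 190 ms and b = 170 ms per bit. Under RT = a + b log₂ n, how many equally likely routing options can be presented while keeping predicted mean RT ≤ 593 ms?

170·log₂ n ≤ 593 − 190 = 403, giving log₂ n ≤ 2.3706 and n ≤ 5.172. The largest whole number is 5.

5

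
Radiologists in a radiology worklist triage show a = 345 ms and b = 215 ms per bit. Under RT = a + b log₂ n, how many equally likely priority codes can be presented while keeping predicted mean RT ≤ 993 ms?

Information budget: (993 − 345)/215 = 3.0140 bits, so n ≤ 2^3.0140 = 8.078 → at most 8.

8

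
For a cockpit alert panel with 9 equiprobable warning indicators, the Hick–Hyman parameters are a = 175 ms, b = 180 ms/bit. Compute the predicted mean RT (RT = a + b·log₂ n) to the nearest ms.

746 ms

log₂(9) = 3.1699 bits, so RT = 175 + 180 × 3.1699 ≈ 745.587 ms.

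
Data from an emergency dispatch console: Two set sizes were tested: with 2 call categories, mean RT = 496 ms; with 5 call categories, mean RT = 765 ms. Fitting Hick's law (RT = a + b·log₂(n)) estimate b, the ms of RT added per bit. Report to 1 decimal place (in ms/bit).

203.5 ms/bit

Slope: b = (765 − 496) / (log₂ 5 − log₂ 2) = 269/1.3219 = 203.491 ms/bit.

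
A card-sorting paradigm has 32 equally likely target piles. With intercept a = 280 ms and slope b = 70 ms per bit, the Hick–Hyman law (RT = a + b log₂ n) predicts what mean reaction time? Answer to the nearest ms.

log₂(32) = 5 bits, so RT = 280 + 70 × 5 ≈ 630.000 ms.

630 ms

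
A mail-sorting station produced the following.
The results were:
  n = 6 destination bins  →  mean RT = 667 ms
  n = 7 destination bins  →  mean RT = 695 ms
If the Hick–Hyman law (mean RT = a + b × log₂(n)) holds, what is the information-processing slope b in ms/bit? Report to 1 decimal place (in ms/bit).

Slope: b = (695 − 667) / (log₂ 7 − log₂ 6) = 28/0.2224 = 125.904 ms/bit.

125.9 ms/bit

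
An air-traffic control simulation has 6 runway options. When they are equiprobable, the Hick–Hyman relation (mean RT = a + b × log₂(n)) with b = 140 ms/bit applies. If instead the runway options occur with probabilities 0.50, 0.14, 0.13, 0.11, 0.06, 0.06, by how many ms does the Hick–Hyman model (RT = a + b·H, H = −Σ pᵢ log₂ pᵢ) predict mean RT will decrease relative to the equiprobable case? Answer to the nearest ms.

The RT saving is b·ΔH. Equiprobable H₀ = log₂(6) = 2.5850 bits; with the given probabilities H = 2.1171 bits.
b·(H₀ − H) = 140 × (2.5850 − 2.1171) = 65.50 ms.

65 ms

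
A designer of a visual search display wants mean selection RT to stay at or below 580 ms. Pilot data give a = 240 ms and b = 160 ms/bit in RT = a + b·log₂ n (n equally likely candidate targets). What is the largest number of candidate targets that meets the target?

160·log₂ n ≤ 580 − 240 = 340, giving log₂ n ≤ 2.1250 and n ≤ 4.362. The largest whole number is 4.

4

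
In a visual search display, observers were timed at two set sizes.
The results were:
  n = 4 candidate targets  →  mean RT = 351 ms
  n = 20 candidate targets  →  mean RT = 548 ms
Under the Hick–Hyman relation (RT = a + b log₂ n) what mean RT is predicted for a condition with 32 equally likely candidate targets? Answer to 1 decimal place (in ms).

605.5 ms

Solve the two-equation system in a and b:
  b = (548 − 351) / (log₂ 20 − log₂ 4) = 197 / (4.3219 − 2) = 84.843 ms/bit
  a = 351 − 84.843 × 2 = 181.313 ms
Then RT(32) = 181.313 + 84.843 × log₂ 32 = 181.313 + 84.843 × 5 ≈ 605.530 ms.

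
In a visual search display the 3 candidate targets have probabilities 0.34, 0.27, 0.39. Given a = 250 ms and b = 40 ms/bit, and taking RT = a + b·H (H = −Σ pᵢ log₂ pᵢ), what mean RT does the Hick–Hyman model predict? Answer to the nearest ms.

Entropy contributions −pᵢ log₂ pᵢ: 0.5292, 0.5100, 0.5298; sum H = 1.5690 bits.
RT = a + bH = 250 + 40·1.5690 = 312.76 ms.

313 ms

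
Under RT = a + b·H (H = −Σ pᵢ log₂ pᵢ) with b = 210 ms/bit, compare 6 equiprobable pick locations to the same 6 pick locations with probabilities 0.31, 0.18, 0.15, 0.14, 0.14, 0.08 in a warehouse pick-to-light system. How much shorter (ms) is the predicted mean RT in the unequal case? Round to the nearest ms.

Equiprobable entropy H₀ = log₂ 6 = 2.5850 bits.
Skewed entropy H = −Σ pᵢ log₂ pᵢ = 2.4654 bits.
ΔRT = b·(H₀ − H) = 210 × 0.1196 = 25.11 ms.

25 ms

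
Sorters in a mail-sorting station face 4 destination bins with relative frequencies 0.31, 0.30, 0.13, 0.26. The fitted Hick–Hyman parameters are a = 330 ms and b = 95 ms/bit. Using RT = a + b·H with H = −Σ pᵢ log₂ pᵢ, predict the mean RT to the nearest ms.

514 ms

H = 0.31·log₂(1/0.31) + 0.30·log₂(1/0.30) + 0.13·log₂(1/0.13) + 0.26·log₂(1/0.26) = 1.9328 bits.
RT = 330 + 95 × 1.9328 = 513.62 ms.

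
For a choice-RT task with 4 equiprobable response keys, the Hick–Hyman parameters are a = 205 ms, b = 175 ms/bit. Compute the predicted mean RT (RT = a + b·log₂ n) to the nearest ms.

log₂(4) = 2 bits, so RT = 205 + 175 × 2 ≈ 555.000 ms.

555 ms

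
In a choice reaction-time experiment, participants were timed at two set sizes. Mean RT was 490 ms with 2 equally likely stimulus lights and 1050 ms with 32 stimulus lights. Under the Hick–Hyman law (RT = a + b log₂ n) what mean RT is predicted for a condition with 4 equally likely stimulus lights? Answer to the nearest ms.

RT is linear in log₂ n, so two points fix the line:
  b = (1050 − 490) / (log₂ 32 − log₂ 2) = 560 / (5 − 1) = 140 ms/bit
  a = 490 − 140 × 1 = 350 ms
Then RT(4) = 350 + 140 × log₂ 4 = 350 + 140 × 2 ≈ 630.000 ms.

630 ms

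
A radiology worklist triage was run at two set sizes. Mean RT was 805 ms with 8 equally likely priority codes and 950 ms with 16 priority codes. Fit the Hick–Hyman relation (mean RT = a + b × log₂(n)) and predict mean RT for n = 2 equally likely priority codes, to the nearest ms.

515 ms

Solve the two-equation system in a and b:
  b = (950 − 805) / (log₂ 16 − log₂ 8) = 145 / (4 − 3) = 145 ms/bit
  a = 805 − 145 × 3 = 370 ms
Then RT(2) = 370 + 145 × log₂ 2 = 370 + 145 × 1 ≈ 515.000 ms.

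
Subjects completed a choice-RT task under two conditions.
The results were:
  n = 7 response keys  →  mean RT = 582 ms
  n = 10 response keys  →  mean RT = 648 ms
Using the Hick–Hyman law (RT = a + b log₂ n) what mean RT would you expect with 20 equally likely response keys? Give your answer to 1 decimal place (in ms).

776.3 ms

Solve the two-equation system in a and b:
  b = (648 − 582) / (log₂ 10 − log₂ 7) = 66 / (3.3219 − 2.8074) = 128.262 ms/bit
  a = 582 − 128.262 × 2.8074 = 221.924 ms
Then RT(20) = 221.924 + 128.262 × log₂ 20 = 221.924 + 128.262 × 4.3219 ≈ 776.262 ms.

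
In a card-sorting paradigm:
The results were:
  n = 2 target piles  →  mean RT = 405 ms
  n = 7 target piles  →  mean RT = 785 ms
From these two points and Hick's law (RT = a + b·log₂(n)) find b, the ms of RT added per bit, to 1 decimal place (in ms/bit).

210.3 ms/bit

Slope: b = (785 − 405) / (log₂ 7 − log₂ 2) = 380/1.8074 = 210.252 ms/bit.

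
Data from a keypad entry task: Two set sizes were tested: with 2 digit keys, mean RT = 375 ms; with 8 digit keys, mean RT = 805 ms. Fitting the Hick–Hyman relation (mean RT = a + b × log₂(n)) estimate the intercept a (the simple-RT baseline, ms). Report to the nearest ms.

160 ms

b = (RT₂ − RT₁)/(log₂ n₂ − log₂ n₁) = (805 − 375)/(3 − 1) = 215 ms/bit.
Intercept: a = 375 − 215·log₂(2) = 160.000 ms.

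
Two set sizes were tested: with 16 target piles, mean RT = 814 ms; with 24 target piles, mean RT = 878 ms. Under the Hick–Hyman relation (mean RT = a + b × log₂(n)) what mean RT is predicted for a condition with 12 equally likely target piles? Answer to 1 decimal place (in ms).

768.6 ms

Solve the two-equation system in a and b:
  b = (878 − 814) / (log₂ 24 − log₂ 16) = 64 / (4.5850 − 4) = 109.409 ms/bit
  a = 814 − 109.409 × 4 = 376.365 ms
Then RT(12) = 376.365 + 109.409 × log₂ 12 = 376.365 + 109.409 × 3.5850 ≈ 768.591 ms.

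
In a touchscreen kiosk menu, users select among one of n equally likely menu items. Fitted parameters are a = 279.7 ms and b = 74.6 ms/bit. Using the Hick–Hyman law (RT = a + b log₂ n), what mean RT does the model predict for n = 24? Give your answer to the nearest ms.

log₂(24) = 4.5850 bits, so RT = 279.7 + 74.6 × 4.5850 ≈ 621.738 ms.

622 ms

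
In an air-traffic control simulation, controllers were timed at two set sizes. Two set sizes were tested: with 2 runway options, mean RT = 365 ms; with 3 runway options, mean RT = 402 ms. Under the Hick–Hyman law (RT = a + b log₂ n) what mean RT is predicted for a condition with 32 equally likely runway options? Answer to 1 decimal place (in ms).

618.0 ms

With log₂ n on the abscissa the relation is linear; from the two conditions:
  b = (402 − 365) / (log₂ 3 − log₂ 2) = 37 / (1.5850 − 1) = 63.252 ms/bit
  a = 365 − 63.252 × 1 = 301.748 ms
Then RT(32) = 301.748 + 63.252 × log₂ 32 = 301.748 + 63.252 × 5 ≈ 618.008 ms.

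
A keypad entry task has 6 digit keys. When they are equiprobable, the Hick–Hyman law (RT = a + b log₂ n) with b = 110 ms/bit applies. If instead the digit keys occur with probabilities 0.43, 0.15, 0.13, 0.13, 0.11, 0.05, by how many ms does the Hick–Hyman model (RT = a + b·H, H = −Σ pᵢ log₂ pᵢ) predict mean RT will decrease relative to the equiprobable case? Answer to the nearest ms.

Equiprobable entropy H₀ = log₂ 6 = 2.5850 bits.
Skewed entropy H = −Σ pᵢ log₂ pᵢ = 2.2658 bits.
ΔRT = b·(H₀ − H) = 110 × 0.3192 = 35.11 ms.

35 ms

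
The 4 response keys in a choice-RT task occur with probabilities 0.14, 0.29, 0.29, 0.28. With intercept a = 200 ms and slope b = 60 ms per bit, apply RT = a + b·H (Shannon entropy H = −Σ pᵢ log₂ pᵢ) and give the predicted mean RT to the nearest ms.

317 ms

H = 0.14·log₂(1/0.14) + 0.29·log₂(1/0.29) + 0.29·log₂(1/0.29) + 0.28·log₂(1/0.28) = 1.9471 bits.
RT = 200 + 60 × 1.9471 = 316.83 ms.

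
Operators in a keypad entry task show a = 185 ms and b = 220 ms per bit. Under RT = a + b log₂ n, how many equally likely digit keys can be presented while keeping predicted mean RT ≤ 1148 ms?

20

Set 185 + 220·log₂ n ≤ 1148 → log₂ n ≤ (1148 − 185)/220 = 4.3773.
So n ≤ 2^4.3773 = 20.782; the largest integer n is 20.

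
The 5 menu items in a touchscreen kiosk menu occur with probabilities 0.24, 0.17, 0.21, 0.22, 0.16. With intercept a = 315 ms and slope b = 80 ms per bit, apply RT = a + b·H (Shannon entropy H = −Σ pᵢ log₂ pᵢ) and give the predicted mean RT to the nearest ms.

499 ms

Entropy contributions −pᵢ log₂ pᵢ: 0.4941, 0.4346, 0.4728, 0.4806, 0.4230; sum H = 2.3051 bits.
RT = a + bH = 315 + 80·2.3051 = 499.41 ms.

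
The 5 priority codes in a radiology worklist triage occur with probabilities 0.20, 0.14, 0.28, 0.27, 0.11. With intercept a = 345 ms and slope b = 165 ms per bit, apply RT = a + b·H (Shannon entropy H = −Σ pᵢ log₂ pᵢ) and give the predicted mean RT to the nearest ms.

714 ms

H = 0.20·log₂(1/0.20) + 0.14·log₂(1/0.14) + 0.28·log₂(1/0.28) + 0.27·log₂(1/0.27) + 0.11·log₂(1/0.11) = 2.2360 bits.
RT = 345 + 165 × 2.2360 = 713.94 ms.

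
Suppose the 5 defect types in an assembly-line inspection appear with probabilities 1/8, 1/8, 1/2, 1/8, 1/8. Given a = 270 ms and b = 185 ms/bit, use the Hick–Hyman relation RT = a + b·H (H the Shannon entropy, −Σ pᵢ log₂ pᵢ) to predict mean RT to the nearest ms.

Each term −pᵢ log₂ pᵢ: 0.125·3 + 0.125·3 + 0.5·1 + 0.125·3 + 0.125·3; summed, H = 2.000 bits.
Mean RT = a + bH = 270 + 185·2.000 = 640.00 ms.

640 ms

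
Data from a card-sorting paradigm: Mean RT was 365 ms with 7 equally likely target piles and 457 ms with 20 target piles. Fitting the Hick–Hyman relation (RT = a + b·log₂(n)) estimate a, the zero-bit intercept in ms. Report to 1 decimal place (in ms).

Slope: b = (457 − 365) / (log₂ 20 − log₂ 7) = 92/1.5146 = 60.743 ms/bit.
a = RT₁ − b·log₂ n₁ = 365 − 60.743 × 2.8074 = 194.472 ms.

194.5 ms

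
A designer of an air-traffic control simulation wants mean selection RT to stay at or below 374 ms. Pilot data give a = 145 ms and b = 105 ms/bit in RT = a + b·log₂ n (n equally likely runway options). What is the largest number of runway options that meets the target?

4

105·log₂ n ≤ 374 − 145 = 229, giving log₂ n ≤ 2.1810 and n ≤ 4.535. The largest whole number is 4.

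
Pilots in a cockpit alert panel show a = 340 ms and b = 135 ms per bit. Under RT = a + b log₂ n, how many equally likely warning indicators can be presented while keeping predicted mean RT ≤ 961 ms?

Information budget: (961 − 340)/135 = 4.6000 bits, so n ≤ 2^4.6000 = 24.251 → at most 24.

24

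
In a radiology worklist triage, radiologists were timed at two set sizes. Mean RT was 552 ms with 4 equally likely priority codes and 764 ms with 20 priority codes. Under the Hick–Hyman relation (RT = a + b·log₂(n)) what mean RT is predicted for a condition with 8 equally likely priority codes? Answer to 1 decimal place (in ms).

643.3 ms

Solve the two-equation system in a and b:
  b = (764 − 552) / (log₂ 20 − log₂ 4) = 212 / (4.3219 − 2) = 91.303 ms/bit
  a = 552 − 91.303 × 2 = 369.393 ms
Then RT(8) = 369.393 + 91.303 × log₂ 8 = 369.393 + 91.303 × 3 ≈ 643.303 ms.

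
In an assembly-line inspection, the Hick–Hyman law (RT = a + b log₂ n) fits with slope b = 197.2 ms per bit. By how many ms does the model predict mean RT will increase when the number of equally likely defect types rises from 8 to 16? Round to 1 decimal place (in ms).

Only the slope matters, since a is common to both: ΔRT = b·log₂(n₂/n₁).
log₂(16) − log₂(8) = log₂(16/8) = log₂(2) = 1.
ΔRT = 197.2 × 1.0000 = 197.200 ms.

197.2 ms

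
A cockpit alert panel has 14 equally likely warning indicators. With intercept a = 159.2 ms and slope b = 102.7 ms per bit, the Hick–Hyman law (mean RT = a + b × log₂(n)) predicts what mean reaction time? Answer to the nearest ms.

550 ms

log₂(14) = 3.8074 bits, so RT = 159.2 + 102.7 × 3.8074 ≈ 550.215 ms.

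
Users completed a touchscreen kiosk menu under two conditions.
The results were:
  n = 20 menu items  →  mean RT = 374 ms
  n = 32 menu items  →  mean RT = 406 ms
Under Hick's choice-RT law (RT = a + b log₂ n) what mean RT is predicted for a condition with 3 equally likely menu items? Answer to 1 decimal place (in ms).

Fit slope and intercept:
  b = (406 − 374) / (log₂ 32 − log₂ 20) = 32 / (5 − 4.3219) = 47.193 ms/bit
  a = 374 − 47.193 × 4.3219 = 170.037 ms
Then RT(3) = 170.037 + 47.193 × log₂ 3 = 170.037 + 47.193 × 1.5850 ≈ 244.835 ms.

244.8 ms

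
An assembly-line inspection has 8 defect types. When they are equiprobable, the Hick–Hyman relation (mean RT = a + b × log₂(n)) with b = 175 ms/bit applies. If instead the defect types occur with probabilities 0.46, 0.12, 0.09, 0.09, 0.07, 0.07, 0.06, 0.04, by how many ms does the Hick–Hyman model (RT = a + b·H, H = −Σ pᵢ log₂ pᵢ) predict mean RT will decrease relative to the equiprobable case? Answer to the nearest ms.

92 ms

Equiprobable entropy H₀ = log₂ 8 = 3.0000 bits.
Skewed entropy H = −Σ pᵢ log₂ pᵢ = 2.4741 bits.
ΔRT = b·(H₀ − H) = 175 × 0.5259 = 92.03 ms.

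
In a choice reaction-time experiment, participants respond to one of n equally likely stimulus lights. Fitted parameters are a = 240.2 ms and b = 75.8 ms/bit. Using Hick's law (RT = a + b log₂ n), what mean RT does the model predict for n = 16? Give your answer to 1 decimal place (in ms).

log₂(16) = 4 bits, so RT = 240.2 + 75.8 × 4 ≈ 543.400 ms.

543.4 ms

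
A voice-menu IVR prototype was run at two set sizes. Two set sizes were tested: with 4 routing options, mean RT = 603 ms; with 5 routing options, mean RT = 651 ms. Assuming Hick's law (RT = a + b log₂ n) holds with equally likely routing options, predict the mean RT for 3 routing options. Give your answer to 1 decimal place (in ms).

541.1 ms

Solve the two-equation system in a and b:
  b = (651 − 603) / (log₂ 5 − log₂ 4) = 48 / (2.3219 − 2) = 149.102 ms/bit
  a = 603 − 149.102 × 2 = 304.797 ms
Then RT(3) = 304.797 + 149.102 × log₂ 3 = 304.797 + 149.102 × 1.5850 ≈ 541.117 ms.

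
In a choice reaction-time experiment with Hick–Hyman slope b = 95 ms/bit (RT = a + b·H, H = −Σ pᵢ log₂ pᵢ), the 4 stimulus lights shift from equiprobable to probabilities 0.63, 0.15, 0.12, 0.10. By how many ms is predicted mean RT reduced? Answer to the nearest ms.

45 ms

Equiprobable entropy H₀ = log₂ 4 = 2.0000 bits.
Skewed entropy H = −Σ pᵢ log₂ pᵢ = 1.5297 bits.
ΔRT = b·(H₀ − H) = 95 × 0.4703 = 44.67 ms.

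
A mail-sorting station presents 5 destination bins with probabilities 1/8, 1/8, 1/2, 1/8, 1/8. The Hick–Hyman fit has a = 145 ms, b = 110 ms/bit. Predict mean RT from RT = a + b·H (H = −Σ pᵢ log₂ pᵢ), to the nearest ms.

365 ms

Each term −pᵢ log₂ pᵢ: 0.125·3 + 0.125·3 + 0.5·1 + 0.125·3 + 0.125·3; summed, H = 2.000 bits.
Mean RT = a + bH = 145 + 110·2.000 = 365.00 ms.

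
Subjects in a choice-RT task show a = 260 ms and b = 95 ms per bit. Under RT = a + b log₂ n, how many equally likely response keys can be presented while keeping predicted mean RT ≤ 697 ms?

24

Set 260 + 95·log₂ n ≤ 697 → log₂ n ≤ (697 − 260)/95 = 4.6000.
So n ≤ 2^4.6000 = 24.251; the largest integer n is 24.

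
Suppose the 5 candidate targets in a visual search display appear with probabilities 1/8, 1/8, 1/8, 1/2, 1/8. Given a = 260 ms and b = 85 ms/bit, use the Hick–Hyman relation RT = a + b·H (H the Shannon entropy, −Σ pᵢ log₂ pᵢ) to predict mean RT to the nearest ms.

H = −Σ pᵢ log₂ pᵢ = 0.125·3 + 0.125·3 + 0.125·3 + 0.5·1 + 0.125·3 = 2.000 bits.
RT = 260 + 85 × 2.000 = 430.00 ms.

430 ms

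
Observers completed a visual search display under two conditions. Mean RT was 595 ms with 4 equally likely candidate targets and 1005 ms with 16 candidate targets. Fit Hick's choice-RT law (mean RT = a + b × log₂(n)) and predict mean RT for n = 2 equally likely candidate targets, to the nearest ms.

With log₂ n on the abscissa the relation is linear; from the two conditions:
  b = (1005 − 595) / (log₂ 16 − log₂ 4) = 410 / (4 − 2) = 205 ms/bit
  a = 595 − 205 × 2 = 185 ms
Then RT(2) = 185 + 205 × log₂ 2 = 185 + 205 × 1 ≈ 390.000 ms.

390 ms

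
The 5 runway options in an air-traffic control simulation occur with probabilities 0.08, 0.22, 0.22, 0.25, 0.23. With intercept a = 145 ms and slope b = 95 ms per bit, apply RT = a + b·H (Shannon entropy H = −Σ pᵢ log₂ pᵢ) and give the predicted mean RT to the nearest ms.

H = 0.08·log₂(1/0.08) + 0.22·log₂(1/0.22) + 0.22·log₂(1/0.22) + 0.25·log₂(1/0.25) + 0.23·log₂(1/0.23) = 2.2403 bits.
RT = 145 + 95 × 2.2403 = 357.83 ms.

358 ms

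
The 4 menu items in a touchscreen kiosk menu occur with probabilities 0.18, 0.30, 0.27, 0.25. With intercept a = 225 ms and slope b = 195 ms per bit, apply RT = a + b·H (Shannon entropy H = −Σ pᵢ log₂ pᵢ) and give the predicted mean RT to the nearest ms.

H = 0.18·log₂(1/0.18) + 0.30·log₂(1/0.30) + 0.27·log₂(1/0.27) + 0.25·log₂(1/0.25) = 1.9764 bits.
RT = 225 + 195 × 1.9764 = 610.40 ms.

610 ms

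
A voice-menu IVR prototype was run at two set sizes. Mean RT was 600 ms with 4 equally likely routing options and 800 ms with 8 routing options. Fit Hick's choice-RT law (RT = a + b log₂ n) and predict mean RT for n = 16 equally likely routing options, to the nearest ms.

1000 ms

Solve the two-equation system in a and b:
  b = (800 − 600) / (log₂ 8 − log₂ 4) = 200 / (3 − 2) = 200 ms/bit
  a = 600 − 200 × 2 = 200 ms
Then RT(16) = 200 + 200 × log₂ 16 = 200 + 200 × 4 ≈ 1000.000 ms.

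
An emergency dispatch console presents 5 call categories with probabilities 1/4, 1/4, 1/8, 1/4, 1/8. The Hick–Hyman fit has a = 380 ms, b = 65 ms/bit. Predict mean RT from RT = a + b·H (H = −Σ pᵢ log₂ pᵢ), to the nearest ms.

526 ms

H = −Σ pᵢ log₂ pᵢ = 0.25·2 + 0.25·2 + 0.125·3 + 0.25·2 + 0.125·3 = 2.250 bits.
RT = 380 + 65 × 2.250 = 526.25 ms.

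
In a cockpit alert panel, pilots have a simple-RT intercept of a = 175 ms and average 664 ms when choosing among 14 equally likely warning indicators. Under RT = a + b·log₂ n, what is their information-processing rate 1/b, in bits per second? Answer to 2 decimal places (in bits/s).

7.79 bits/s

Choice component = 664 − 175 = 489 ms over log₂(14) = 3.8074 bits.
b = 489 / 3.8074 = 128.436 ms/bit, so 1/b = 7.786 bits/s.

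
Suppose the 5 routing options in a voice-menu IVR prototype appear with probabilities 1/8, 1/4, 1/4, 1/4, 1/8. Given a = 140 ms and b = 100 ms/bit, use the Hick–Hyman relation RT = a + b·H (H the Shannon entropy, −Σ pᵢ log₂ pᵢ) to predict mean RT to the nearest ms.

Each term −pᵢ log₂ pᵢ: 0.125·3 + 0.25·2 + 0.25·2 + 0.25·2 + 0.125·3; summed, H = 2.250 bits.
Mean RT = a + bH = 140 + 100·2.250 = 365.00 ms.

365 ms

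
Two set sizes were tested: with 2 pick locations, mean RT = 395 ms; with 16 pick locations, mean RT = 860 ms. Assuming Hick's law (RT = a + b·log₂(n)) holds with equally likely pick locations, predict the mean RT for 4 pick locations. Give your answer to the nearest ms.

550 ms

RT is linear in log₂ n, so two points fix the line:
  b = (860 − 395) / (log₂ 16 − log₂ 2) = 465 / (4 − 1) = 155 ms/bit
  a = 395 − 155 × 1 = 240 ms
Then RT(4) = 240 + 155 × log₂ 4 = 240 + 155 × 2 ≈ 550.000 ms.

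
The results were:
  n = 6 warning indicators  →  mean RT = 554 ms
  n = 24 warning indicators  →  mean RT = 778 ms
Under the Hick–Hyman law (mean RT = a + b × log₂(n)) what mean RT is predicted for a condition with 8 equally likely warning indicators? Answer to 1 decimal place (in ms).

With log₂ n on the abscissa the relation is linear; from the two conditions:
  b = (778 − 554) / (log₂ 24 − log₂ 6) = 224 / (4.5850 − 2.5850) = 112.000 ms/bit
  a = 554 − 112.000 × 2.5850 = 264.484 ms
Then RT(8) = 264.484 + 112.000 × log₂ 8 = 264.484 + 112.000 × 3 ≈ 600.484 ms.

600.5 ms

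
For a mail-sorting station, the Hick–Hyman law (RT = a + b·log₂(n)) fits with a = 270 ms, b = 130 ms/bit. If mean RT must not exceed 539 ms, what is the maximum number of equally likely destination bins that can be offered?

130·log₂ n ≤ 539 − 270 = 269, giving log₂ n ≤ 2.0692 and n ≤ 4.197. The largest whole number is 4.

4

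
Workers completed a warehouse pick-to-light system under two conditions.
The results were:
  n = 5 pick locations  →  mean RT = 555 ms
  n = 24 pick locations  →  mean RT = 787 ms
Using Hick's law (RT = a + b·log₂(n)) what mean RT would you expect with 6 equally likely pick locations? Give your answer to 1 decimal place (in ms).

Solve the two-equation system in a and b:
  b = (787 − 555) / (log₂ 24 − log₂ 5) = 232 / (4.5850 − 2.3219) = 102.517 ms/bit
  a = 555 − 102.517 × 2.3219 = 316.962 ms
Then RT(6) = 316.962 + 102.517 × log₂ 6 = 316.962 + 102.517 × 2.5850 ≈ 581.966 ms.

582.0 ms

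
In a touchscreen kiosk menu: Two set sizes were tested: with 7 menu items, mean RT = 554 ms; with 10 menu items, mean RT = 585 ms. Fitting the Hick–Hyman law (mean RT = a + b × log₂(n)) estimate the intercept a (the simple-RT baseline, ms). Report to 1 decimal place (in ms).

Slope: b = (585 − 554) / (log₂ 10 − log₂ 7) = 31/0.5146 = 60.244 ms/bit.
Intercept: a = 554 − 60.244·log₂(7) = 384.873 ms.

384.9 ms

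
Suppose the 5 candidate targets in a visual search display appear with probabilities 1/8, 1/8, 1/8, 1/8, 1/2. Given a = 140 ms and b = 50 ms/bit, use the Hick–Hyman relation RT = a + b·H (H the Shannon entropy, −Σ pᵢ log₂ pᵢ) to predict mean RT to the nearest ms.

240 ms

H = −Σ pᵢ log₂ pᵢ = 0.125·3 + 0.125·3 + 0.125·3 + 0.125·3 + 0.5·1 = 2.000 bits.
RT = 140 + 50 × 2.000 = 240.00 ms.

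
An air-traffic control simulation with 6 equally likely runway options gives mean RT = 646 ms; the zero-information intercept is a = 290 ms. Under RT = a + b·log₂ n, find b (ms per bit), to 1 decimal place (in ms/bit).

log₂(6) = 2.5850 bits.
b = (RT − a)/log₂ n = (646 − 290) / 2.5850 = 137.720 ms/bit.

137.7 ms/bit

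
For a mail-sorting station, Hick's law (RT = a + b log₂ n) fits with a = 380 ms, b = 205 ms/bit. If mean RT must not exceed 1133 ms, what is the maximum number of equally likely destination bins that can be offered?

205·log₂ n ≤ 1133 − 380 = 753, giving log₂ n ≤ 3.6732 and n ≤ 12.757. The largest whole number is 12.

12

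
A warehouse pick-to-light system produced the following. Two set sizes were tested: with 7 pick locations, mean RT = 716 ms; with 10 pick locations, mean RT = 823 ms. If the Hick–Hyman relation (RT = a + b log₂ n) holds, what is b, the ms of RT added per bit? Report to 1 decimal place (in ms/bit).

Slope: b = (823 − 716) / (log₂ 10 − log₂ 7) = 107/0.5146 = 207.939 ms/bit.

207.9 ms/bit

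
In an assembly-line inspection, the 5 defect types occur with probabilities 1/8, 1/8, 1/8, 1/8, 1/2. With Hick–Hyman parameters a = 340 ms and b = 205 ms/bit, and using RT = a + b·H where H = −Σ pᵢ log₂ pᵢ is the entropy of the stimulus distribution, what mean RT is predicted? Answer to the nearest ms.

750 ms

Each term −pᵢ log₂ pᵢ: 0.125·3 + 0.125·3 + 0.125·3 + 0.125·3 + 0.5·1; summed, H = 2.000 bits.
Mean RT = a + bH = 340 + 205·2.000 = 750.00 ms.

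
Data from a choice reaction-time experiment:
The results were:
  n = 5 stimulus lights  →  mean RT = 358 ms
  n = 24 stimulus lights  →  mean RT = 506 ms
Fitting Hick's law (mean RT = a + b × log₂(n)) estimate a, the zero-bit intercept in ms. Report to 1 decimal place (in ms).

206.1 ms

Slope: b = (506 − 358) / (log₂ 24 − log₂ 5) = 148/2.2630 = 65.399 ms/bit.
a = RT₁ − b·log₂ n₁ = 358 − 65.399 × 2.3219 = 206.148 ms.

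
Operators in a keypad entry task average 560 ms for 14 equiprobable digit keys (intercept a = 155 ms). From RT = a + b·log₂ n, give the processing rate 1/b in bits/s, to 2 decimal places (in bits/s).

9.40 bits/s

Choice component = 560 − 155 = 405 ms over log₂(14) = 3.8074 bits.
b = 405 / 3.8074 = 106.373 ms/bit, so 1/b = 9.401 bits/s.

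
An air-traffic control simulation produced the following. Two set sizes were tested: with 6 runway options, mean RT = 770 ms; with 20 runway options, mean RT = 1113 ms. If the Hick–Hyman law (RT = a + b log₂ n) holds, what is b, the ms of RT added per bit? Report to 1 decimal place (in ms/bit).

Slope: b = (1113 − 770) / (log₂ 20 − log₂ 6) = 343/1.7370 = 197.471 ms/bit.

197.5 ms/bit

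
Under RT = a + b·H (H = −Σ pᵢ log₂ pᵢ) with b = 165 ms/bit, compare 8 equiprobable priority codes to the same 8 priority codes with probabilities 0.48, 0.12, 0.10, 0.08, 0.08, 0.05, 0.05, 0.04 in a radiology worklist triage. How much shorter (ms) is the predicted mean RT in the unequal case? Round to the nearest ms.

Equiprobable entropy H₀ = log₂ 8 = 3.0000 bits.
Skewed entropy H = −Σ pᵢ log₂ pᵢ = 2.4085 bits.
ΔRT = b·(H₀ − H) = 165 × 0.5915 = 97.60 ms.

98 ms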